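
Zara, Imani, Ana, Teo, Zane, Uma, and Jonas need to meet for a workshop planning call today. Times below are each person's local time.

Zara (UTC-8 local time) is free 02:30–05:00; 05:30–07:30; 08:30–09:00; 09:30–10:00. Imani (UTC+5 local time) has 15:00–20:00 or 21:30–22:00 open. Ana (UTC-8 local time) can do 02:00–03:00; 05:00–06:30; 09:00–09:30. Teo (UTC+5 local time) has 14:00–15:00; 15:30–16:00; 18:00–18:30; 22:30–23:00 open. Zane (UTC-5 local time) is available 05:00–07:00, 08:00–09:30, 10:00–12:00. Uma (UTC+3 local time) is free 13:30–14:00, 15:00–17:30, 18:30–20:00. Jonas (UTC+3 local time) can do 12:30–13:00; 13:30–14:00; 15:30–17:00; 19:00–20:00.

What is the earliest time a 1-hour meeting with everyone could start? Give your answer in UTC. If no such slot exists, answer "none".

none

Zara in UTC: 10:30-13:00, 13:30-15:30, 16:30-17:00, 17:30-18:00 (add 8h to convert from UTC-8).
Imani in UTC: 10:00-15:00, 16:30-17:00 (subtract 5h to convert from UTC+5).
Ana in UTC: 10:00-11:00, 13:00-14:30, 17:00-17:30 (add 8h to convert from UTC-8).
Teo in UTC: 09:00-10:00, 10:30-11:00, 13:00-13:30, 17:30-18:00 (subtract 5h to convert from UTC+5).
Zane in UTC: 10:00-12:00, 13:00-14:30, 15:00-17:00 (add 5h to convert from UTC-5).
Uma in UTC: 10:30-11:00, 12:00-14:30, 15:30-17:00 (subtract 3h to convert from UTC+3).
Jonas in UTC: 09:30-10:00, 10:30-11:00, 12:30-14:00, 16:00-17:00 (subtract 3h to convert from UTC+3).
Zara ∩ Imani: 10:30-13:00, 13:30-15:00, 16:30-17:00.
Zara ∩ Imani ∩ Ana: 10:30-11:00, 13:30-14:30.
Zara ∩ Imani ∩ Ana ∩ Teo: 10:30-11:00.
Zara ∩ Imani ∩ Ana ∩ Teo ∩ Zane: 10:30-11:00.
Zara ∩ Imani ∩ Ana ∩ Teo ∩ Zane ∩ Uma: 10:30-11:00.
Zara ∩ Imani ∩ Ana ∩ Teo ∩ Zane ∩ Uma ∩ Jonas: 10:30-11:00.
No common window is at least 60 minutes long.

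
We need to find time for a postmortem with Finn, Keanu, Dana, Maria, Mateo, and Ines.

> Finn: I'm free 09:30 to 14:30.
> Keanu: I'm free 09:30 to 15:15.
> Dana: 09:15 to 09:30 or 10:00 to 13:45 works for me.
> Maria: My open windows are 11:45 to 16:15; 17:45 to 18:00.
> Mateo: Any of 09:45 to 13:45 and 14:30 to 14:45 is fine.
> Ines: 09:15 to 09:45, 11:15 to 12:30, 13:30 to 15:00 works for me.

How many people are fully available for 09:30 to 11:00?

2

Finn and Keanu can make the full 09:30-11:00 slot — that's 2.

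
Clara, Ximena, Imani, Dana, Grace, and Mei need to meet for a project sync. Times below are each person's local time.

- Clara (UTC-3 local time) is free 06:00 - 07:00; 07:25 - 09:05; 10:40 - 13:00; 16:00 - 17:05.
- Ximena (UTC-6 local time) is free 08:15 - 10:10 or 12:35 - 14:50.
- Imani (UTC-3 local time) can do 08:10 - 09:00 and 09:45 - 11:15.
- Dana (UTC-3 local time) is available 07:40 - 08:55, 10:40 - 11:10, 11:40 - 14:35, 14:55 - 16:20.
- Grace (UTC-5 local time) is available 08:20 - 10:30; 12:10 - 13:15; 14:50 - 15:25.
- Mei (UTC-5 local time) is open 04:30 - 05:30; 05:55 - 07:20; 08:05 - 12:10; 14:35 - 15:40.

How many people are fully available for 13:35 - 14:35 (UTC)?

Clara in UTC: 09:00-10:00, 10:25-12:05, 13:40-16:00, 19:00-20:05 (add 3h to convert from UTC-3).
Ximena in UTC: 14:15-16:10, 18:35-20:50 (add 6h to convert from UTC-6).
Imani in UTC: 11:10-12:00, 12:45-14:15 (add 3h to convert from UTC-3).
Dana in UTC: 10:40-11:55, 13:40-14:10, 14:40-17:35, 17:55-19:20 (add 3h to convert from UTC-3).
Grace in UTC: 13:20-15:30, 17:10-18:15, 19:50-20:25 (add 5h to convert from UTC-5).
Mei in UTC: 09:30-10:30, 10:55-12:20, 13:05-17:10, 19:35-20:40 (add 5h to convert from UTC-5).
Grace and Mei can make the full 13:35-14:35 slot — that's 2.

2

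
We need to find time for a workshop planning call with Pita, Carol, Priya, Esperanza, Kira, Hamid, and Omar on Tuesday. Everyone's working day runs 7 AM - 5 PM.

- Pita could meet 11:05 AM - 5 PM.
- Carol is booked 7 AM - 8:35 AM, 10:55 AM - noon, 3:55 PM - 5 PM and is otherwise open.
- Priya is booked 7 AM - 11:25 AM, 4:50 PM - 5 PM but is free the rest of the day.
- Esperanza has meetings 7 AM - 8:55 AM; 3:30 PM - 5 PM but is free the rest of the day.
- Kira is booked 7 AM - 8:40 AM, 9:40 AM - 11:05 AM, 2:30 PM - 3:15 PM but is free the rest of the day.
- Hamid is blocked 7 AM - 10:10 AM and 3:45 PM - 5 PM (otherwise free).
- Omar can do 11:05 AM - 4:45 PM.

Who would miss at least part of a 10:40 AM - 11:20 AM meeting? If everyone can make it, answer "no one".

Carol, Kira, Omar, Pita, Priya

Pita free: 11:05-17:00.
Carol free: 08:35-10:55, 12:00-15:55 (invert busy blocks within the working day).
Priya free: 11:25-16:50 (invert busy blocks within the working day).
Esperanza free: 08:55-15:30 (invert busy blocks within the working day).
Kira free: 08:40-09:40, 11:05-14:30, 15:15-17:00 (invert busy blocks within the working day).
Hamid free: 10:10-15:45 (invert busy blocks within the working day).
Omar free: 11:05-16:45.
Pita: not fully free for 10:40-11:20. Carol: not fully free for 10:40-11:20. Priya: not fully free for 10:40-11:20. Esperanza: free for 10:40-11:20. Kira: not fully free for 10:40-11:20. Hamid: free for 10:40-11:20. Omar: not fully free for 10:40-11:20.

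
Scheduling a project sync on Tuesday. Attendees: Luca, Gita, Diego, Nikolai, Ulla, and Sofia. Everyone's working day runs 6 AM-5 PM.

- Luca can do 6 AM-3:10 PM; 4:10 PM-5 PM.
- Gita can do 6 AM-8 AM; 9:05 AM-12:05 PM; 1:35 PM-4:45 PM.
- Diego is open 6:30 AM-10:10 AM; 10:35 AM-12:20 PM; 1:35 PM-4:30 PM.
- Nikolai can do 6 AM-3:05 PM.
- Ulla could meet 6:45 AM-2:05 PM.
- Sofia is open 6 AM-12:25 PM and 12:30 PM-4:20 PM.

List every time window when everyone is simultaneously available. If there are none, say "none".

Luca ∩ Gita: 06:00-08:00, 09:05-12:05, 13:35-15:10, 16:10-16:45.
Luca ∩ Gita ∩ Diego: 06:30-08:00, 09:05-10:10, 10:35-12:05, 13:35-15:10, 16:10-16:30.
Luca ∩ Gita ∩ Diego ∩ Nikolai: 06:30-08:00, 09:05-10:10, 10:35-12:05, 13:35-15:05.
Luca ∩ Gita ∩ Diego ∩ Nikolai ∩ Ulla: 06:45-08:00, 09:05-10:10, 10:35-12:05, 13:35-14:05.
Luca ∩ Gita ∩ Diego ∩ Nikolai ∩ Ulla ∩ Sofia: 06:45-08:00, 09:05-10:10, 10:35-12:05, 13:35-14:05.
So the common availability across everyone is 06:45-08:00, 09:05-10:10, 10:35-12:05, 13:35-14:05.

06:45-08:00, 09:05-10:10, 10:35-12:05, 13:35-14:05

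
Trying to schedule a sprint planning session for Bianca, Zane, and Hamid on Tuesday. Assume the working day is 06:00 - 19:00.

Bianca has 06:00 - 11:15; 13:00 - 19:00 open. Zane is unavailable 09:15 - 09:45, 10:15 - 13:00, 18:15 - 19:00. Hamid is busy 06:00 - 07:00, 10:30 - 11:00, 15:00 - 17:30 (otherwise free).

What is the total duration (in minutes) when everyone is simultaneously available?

Bianca free: 06:00-11:15, 13:00-19:00.
Zane free: 06:00-09:15, 09:45-10:15, 13:00-18:15 (invert busy blocks within the working day).
Hamid free: 07:00-10:30, 11:00-15:00, 17:30-19:00 (invert busy blocks within the working day).
Bianca ∩ Zane: 06:00-09:15, 09:45-10:15, 13:00-18:15.
Bianca ∩ Zane ∩ Hamid: 07:00-09:15, 09:45-10:15, 13:00-15:00, 17:30-18:15.
Summing the common windows: 135 + 30 + 120 + 45 = 330 minutes.

330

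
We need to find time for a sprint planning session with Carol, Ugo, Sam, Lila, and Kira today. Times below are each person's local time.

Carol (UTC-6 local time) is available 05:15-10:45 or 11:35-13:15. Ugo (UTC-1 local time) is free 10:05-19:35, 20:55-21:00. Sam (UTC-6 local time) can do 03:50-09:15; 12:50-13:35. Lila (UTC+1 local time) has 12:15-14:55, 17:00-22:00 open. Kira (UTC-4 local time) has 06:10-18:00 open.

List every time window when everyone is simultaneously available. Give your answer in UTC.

11:15-13:55, 18:50-19:15

Carol in UTC: 11:15-16:45, 17:35-19:15 (add 6h to convert from UTC-6).
Ugo in UTC: 11:05-20:35, 21:55-22:00 (add 1h to convert from UTC-1).
Sam in UTC: 09:50-15:15, 18:50-19:35 (add 6h to convert from UTC-6).
Lila in UTC: 11:15-13:55, 16:00-21:00 (subtract 1h to convert from UTC+1).
Kira in UTC: 10:10-22:00 (add 4h to convert from UTC-4).
Carol ∩ Ugo: 11:15-16:45, 17:35-19:15.
Carol ∩ Ugo ∩ Sam: 11:15-15:15, 18:50-19:15.
Carol ∩ Ugo ∩ Sam ∩ Lila: 11:15-13:55, 18:50-19:15.
Carol ∩ Ugo ∩ Sam ∩ Lila ∩ Kira: 11:15-13:55, 18:50-19:15.
Those are the intersection windows.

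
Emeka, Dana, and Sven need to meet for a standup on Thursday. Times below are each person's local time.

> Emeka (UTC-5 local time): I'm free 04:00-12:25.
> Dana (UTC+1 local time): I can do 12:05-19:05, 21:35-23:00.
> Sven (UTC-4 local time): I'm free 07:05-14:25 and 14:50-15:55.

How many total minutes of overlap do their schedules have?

Emeka in UTC: 09:00-17:25 (add 5h to convert from UTC-5).
Dana in UTC: 11:05-18:05, 20:35-22:00 (subtract 1h to convert from UTC+1).
Sven in UTC: 11:05-18:25, 18:50-19:55 (add 4h to convert from UTC-4).
Emeka ∩ Dana: 11:05-17:25.
Emeka ∩ Dana ∩ Sven: 11:05-17:25.
That's a single block of 380 minutes.

380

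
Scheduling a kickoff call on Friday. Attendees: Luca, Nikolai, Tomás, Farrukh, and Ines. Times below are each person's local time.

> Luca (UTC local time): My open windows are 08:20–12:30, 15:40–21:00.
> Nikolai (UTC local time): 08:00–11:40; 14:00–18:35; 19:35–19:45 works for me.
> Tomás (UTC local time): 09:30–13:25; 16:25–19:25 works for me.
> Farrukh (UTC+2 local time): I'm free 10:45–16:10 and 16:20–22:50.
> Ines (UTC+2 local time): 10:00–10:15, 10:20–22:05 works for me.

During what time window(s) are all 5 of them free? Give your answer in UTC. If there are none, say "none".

Luca in UTC: 08:20-12:30, 15:40-21:00.
Nikolai in UTC: 08:00-11:40, 14:00-18:35, 19:35-19:45.
Tomás in UTC: 09:30-13:25, 16:25-19:25.
Farrukh in UTC: 08:45-14:10, 14:20-20:50 (subtract 2h to convert from UTC+2).
Ines in UTC: 08:00-08:15, 08:20-20:05 (subtract 2h to convert from UTC+2).
Luca ∩ Nikolai: 08:20-11:40, 15:40-18:35, 19:35-19:45.
Luca ∩ Nikolai ∩ Tomás: 09:30-11:40, 16:25-18:35.
Luca ∩ Nikolai ∩ Tomás ∩ Farrukh: 09:30-11:40, 16:25-18:35.
Luca ∩ Nikolai ∩ Tomás ∩ Farrukh ∩ Ines: 09:30-11:40, 16:25-18:35.

09:30-11:40, 16:25-18:35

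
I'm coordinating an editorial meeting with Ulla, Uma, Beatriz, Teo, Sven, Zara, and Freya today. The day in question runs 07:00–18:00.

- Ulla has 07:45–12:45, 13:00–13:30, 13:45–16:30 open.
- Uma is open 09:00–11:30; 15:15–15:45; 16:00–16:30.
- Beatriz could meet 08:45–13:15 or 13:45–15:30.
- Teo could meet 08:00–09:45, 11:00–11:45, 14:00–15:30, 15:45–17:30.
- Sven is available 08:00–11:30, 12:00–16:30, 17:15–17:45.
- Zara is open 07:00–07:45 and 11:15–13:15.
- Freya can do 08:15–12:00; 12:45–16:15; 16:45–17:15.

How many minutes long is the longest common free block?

Ulla ∩ Uma: 09:00-11:30, 15:15-15:45, 16:00-16:30.
Ulla ∩ Uma ∩ Beatriz: 09:00-11:30, 15:15-15:30.
Ulla ∩ Uma ∩ Beatriz ∩ Teo: 09:00-09:45, 11:00-11:30, 15:15-15:30.
Ulla ∩ Uma ∩ Beatriz ∩ Teo ∩ Sven: 09:00-09:45, 11:00-11:30, 15:15-15:30.
Ulla ∩ Uma ∩ Beatriz ∩ Teo ∩ Sven ∩ Zara: 11:15-11:30.
Ulla ∩ Uma ∩ Beatriz ∩ Teo ∩ Sven ∩ Zara ∩ Freya: 11:15-11:30.
The longest is 11:15-11:30 at 15 minutes.

15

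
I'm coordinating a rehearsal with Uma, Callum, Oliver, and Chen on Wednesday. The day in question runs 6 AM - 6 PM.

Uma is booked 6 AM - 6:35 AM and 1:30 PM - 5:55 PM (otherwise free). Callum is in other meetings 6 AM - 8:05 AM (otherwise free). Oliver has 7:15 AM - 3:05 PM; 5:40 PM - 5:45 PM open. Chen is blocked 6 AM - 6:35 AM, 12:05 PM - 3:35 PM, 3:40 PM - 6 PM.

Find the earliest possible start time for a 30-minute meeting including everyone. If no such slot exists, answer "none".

Uma free: 06:35-13:30, 17:55-18:00 (invert busy blocks within the working day).
Callum free: 08:05-18:00 (invert busy blocks within the working day).
Oliver free: 07:15-15:05, 17:40-17:45.
Chen free: 06:35-12:05, 15:35-15:40 (invert busy blocks within the working day).
Uma ∩ Callum: 08:05-13:30, 17:55-18:00.
Uma ∩ Callum ∩ Oliver: 08:05-13:30.
Uma ∩ Callum ∩ Oliver ∩ Chen: 08:05-12:05.
So the common availability across everyone is 08:05-12:05.
The first common window of at least 30 minutes is 08:05-12:05, so the earliest start is 08:05.

08:05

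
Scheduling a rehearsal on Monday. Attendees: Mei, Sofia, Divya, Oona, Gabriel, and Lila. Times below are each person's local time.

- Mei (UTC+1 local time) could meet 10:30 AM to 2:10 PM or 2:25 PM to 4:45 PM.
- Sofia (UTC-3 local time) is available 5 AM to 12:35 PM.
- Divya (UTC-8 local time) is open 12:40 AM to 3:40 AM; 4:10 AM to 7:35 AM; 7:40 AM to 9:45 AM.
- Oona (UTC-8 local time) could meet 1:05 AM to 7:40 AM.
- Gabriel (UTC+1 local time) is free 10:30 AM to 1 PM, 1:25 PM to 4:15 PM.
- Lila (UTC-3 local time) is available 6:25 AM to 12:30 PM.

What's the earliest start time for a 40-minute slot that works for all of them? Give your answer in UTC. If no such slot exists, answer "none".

09:30

Mei in UTC: 09:30-13:10, 13:25-15:45 (subtract 1h to convert from UTC+1).
Sofia in UTC: 08:00-15:35 (add 3h to convert from UTC-3).
Divya in UTC: 08:40-11:40, 12:10-15:35, 15:40-17:45 (add 8h to convert from UTC-8).
Oona in UTC: 09:05-15:40 (add 8h to convert from UTC-8).
Gabriel in UTC: 09:30-12:00, 12:25-15:15 (subtract 1h to convert from UTC+1).
Lila in UTC: 09:25-15:30 (add 3h to convert from UTC-3).
Mei ∩ Sofia: 09:30-13:10, 13:25-15:35.
Mei ∩ Sofia ∩ Divya: 09:30-11:40, 12:10-13:10, 13:25-15:35.
Mei ∩ Sofia ∩ Divya ∩ Oona: 09:30-11:40, 12:10-13:10, 13:25-15:35.
Mei ∩ Sofia ∩ Divya ∩ Oona ∩ Gabriel: 09:30-11:40, 12:25-13:10, 13:25-15:15.
Mei ∩ Sofia ∩ Divya ∩ Oona ∩ Gabriel ∩ Lila: 09:30-11:40, 12:25-13:10, 13:25-15:15.
The first common window of at least 40 minutes is 09:30-11:40, so the earliest start is 09:30.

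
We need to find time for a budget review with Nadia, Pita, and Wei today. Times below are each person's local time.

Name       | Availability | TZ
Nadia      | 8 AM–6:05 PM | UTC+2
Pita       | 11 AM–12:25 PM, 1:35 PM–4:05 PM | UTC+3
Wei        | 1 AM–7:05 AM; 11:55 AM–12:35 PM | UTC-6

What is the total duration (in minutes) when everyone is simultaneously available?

235

Nadia in UTC: 06:00-16:05 (subtract 2h to convert from UTC+2).
Pita in UTC: 08:00-09:25, 10:35-13:05 (subtract 3h to convert from UTC+3).
Wei in UTC: 07:00-13:05, 17:55-18:35 (add 6h to convert from UTC-6).
Nadia ∩ Pita: 08:00-09:25, 10:35-13:05.
Nadia ∩ Pita ∩ Wei: 08:00-09:25, 10:35-13:05.
Summing the common windows: 85 + 150 = 235 minutes.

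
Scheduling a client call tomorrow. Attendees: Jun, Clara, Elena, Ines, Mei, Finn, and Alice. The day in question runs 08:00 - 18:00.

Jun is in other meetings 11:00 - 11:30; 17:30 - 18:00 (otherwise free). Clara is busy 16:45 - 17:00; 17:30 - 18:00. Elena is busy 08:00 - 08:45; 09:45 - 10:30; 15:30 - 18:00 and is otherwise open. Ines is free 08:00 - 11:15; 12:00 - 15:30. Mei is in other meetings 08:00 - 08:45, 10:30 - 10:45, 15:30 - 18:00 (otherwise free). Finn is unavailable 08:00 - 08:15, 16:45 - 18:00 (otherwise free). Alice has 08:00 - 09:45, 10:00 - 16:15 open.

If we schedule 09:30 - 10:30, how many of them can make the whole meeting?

5

Jun free: 08:00-11:00, 11:30-17:30 (invert busy blocks within the working day).
Clara free: 08:00-16:45, 17:00-17:30 (invert busy blocks within the working day).
Elena free: 08:45-09:45, 10:30-15:30 (invert busy blocks within the working day).
Ines free: 08:00-11:15, 12:00-15:30.
Mei free: 08:45-10:30, 10:45-15:30 (invert busy blocks within the working day).
Finn free: 08:15-16:45 (invert busy blocks within the working day).
Alice free: 08:00-09:45, 10:00-16:15.
Jun, Clara, Ines, Mei, and Finn can make the full 09:30-10:30 slot — that's 5.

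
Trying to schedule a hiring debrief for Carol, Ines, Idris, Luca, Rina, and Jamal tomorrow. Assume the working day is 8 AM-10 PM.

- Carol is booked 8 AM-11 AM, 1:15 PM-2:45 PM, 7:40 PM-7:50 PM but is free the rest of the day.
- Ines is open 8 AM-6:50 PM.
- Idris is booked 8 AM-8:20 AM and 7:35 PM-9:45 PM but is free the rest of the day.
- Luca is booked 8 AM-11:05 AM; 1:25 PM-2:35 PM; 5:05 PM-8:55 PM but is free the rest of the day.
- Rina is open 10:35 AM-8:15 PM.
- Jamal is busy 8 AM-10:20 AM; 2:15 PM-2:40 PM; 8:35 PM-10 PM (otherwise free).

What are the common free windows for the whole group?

11:05-13:15, 14:45-17:05

Carol free: 11:00-13:15, 14:45-19:40, 19:50-22:00 (invert busy blocks within the working day).
Ines free: 08:00-18:50.
Idris free: 08:20-19:35, 21:45-22:00 (invert busy blocks within the working day).
Luca free: 11:05-13:25, 14:35-17:05, 20:55-22:00 (invert busy blocks within the working day).
Rina free: 10:35-20:15.
Jamal free: 10:20-14:15, 14:40-20:35 (invert busy blocks within the working day).
Carol ∩ Ines: 11:00-13:15, 14:45-18:50.
Carol ∩ Ines ∩ Idris: 11:00-13:15, 14:45-18:50.
Carol ∩ Ines ∩ Idris ∩ Luca: 11:05-13:15, 14:45-17:05.
Carol ∩ Ines ∩ Idris ∩ Luca ∩ Rina: 11:05-13:15, 14:45-17:05.
Carol ∩ Ines ∩ Idris ∩ Luca ∩ Rina ∩ Jamal: 11:05-13:15, 14:45-17:05.
So the common availability across everyone is 11:05-13:15, 14:45-17:05.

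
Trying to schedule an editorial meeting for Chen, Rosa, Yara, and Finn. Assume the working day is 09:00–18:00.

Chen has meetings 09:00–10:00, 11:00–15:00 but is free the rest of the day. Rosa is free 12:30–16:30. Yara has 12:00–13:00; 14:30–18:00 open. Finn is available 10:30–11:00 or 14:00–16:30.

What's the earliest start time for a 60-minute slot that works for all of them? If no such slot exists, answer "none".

15:00

Chen free: 10:00-11:00, 15:00-18:00 (invert busy blocks within the working day).
Rosa free: 12:30-16:30.
Yara free: 12:00-13:00, 14:30-18:00.
Finn free: 10:30-11:00, 14:00-16:30.
Chen ∩ Rosa: 15:00-16:30.
Chen ∩ Rosa ∩ Yara: 15:00-16:30.
Chen ∩ Rosa ∩ Yara ∩ Finn: 15:00-16:30.
The first common window of at least 60 minutes is 15:00-16:30, so the earliest start is 15:00.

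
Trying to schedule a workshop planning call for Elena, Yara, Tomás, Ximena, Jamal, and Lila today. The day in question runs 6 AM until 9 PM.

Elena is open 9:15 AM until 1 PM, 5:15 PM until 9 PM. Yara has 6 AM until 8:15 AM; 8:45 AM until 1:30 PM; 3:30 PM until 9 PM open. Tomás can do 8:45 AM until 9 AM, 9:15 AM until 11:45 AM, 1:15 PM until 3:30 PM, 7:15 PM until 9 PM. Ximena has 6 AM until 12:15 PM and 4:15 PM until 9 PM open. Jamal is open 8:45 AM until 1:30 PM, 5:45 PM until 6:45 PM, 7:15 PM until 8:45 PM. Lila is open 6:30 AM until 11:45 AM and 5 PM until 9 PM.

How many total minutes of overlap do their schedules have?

240

Elena ∩ Yara: 09:15-13:00, 17:15-21:00.
Elena ∩ Yara ∩ Tomás: 09:15-11:45, 19:15-21:00.
Elena ∩ Yara ∩ Tomás ∩ Ximena: 09:15-11:45, 19:15-21:00.
Elena ∩ Yara ∩ Tomás ∩ Ximena ∩ Jamal: 09:15-11:45, 19:15-20:45.
Elena ∩ Yara ∩ Tomás ∩ Ximena ∩ Jamal ∩ Lila: 09:15-11:45, 19:15-20:45.
Summing the common windows: 150 + 90 = 240 minutes.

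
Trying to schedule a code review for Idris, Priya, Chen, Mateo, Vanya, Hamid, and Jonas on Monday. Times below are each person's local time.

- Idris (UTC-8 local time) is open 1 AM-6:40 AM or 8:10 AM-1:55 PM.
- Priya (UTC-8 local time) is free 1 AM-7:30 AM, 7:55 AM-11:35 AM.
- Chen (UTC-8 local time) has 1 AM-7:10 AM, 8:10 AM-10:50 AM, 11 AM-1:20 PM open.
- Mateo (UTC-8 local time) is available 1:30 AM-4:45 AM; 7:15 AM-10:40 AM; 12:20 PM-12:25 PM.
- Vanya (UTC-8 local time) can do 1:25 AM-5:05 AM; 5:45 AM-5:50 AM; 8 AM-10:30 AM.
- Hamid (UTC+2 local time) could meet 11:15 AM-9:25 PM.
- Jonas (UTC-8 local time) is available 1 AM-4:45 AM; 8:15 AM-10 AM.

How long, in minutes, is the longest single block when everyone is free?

Idris in UTC: 09:00-14:40, 16:10-21:55 (add 8h to convert from UTC-8).
Priya in UTC: 09:00-15:30, 15:55-19:35 (add 8h to convert from UTC-8).
Chen in UTC: 09:00-15:10, 16:10-18:50, 19:00-21:20 (add 8h to convert from UTC-8).
Mateo in UTC: 09:30-12:45, 15:15-18:40, 20:20-20:25 (add 8h to convert from UTC-8).
Vanya in UTC: 09:25-13:05, 13:45-13:50, 16:00-18:30 (add 8h to convert from UTC-8).
Hamid in UTC: 09:15-19:25 (subtract 2h to convert from UTC+2).
Jonas in UTC: 09:00-12:45, 16:15-18:00 (add 8h to convert from UTC-8).
Idris ∩ Priya: 09:00-14:40, 16:10-19:35.
Idris ∩ Priya ∩ Chen: 09:00-14:40, 16:10-18:50, 19:00-19:35.
Idris ∩ Priya ∩ Chen ∩ Mateo: 09:30-12:45, 16:10-18:40.
Idris ∩ Priya ∩ Chen ∩ Mateo ∩ Vanya: 09:30-12:45, 16:10-18:30.
Idris ∩ Priya ∩ Chen ∩ Mateo ∩ Vanya ∩ Hamid: 09:30-12:45, 16:10-18:30.
Idris ∩ Priya ∩ Chen ∩ Mateo ∩ Vanya ∩ Hamid ∩ Jonas: 09:30-12:45, 16:15-18:00.
The longest is 09:30-12:45 at 195 minutes.

195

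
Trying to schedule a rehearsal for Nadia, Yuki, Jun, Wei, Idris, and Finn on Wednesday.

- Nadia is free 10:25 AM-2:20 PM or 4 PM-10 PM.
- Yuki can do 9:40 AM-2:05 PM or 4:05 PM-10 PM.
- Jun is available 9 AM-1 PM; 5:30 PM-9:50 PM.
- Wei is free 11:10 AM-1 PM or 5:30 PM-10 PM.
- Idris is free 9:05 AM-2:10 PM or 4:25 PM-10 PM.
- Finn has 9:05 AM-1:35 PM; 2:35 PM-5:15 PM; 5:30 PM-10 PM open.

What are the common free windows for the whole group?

11:10-13:00, 17:30-21:50

Nadia ∩ Yuki: 10:25-14:05, 16:05-22:00.
Nadia ∩ Yuki ∩ Jun: 10:25-13:00, 17:30-21:50.
Nadia ∩ Yuki ∩ Jun ∩ Wei: 11:10-13:00, 17:30-21:50.
Nadia ∩ Yuki ∩ Jun ∩ Wei ∩ Idris: 11:10-13:00, 17:30-21:50.
Nadia ∩ Yuki ∩ Jun ∩ Wei ∩ Idris ∩ Finn: 11:10-13:00, 17:30-21:50.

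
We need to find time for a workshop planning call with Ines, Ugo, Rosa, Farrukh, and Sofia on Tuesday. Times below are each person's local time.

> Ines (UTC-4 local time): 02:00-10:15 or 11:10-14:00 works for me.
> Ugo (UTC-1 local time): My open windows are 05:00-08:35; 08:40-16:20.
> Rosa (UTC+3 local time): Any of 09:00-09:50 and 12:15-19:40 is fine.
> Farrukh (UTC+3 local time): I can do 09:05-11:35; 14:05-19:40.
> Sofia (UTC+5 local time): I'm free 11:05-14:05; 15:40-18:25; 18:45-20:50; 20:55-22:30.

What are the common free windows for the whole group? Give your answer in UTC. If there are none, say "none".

Ines in UTC: 06:00-14:15, 15:10-18:00 (add 4h to convert from UTC-4).
Ugo in UTC: 06:00-09:35, 09:40-17:20 (add 1h to convert from UTC-1).
Rosa in UTC: 06:00-06:50, 09:15-16:40 (subtract 3h to convert from UTC+3).
Farrukh in UTC: 06:05-08:35, 11:05-16:40 (subtract 3h to convert from UTC+3).
Sofia in UTC: 06:05-09:05, 10:40-13:25, 13:45-15:50, 15:55-17:30 (subtract 5h to convert from UTC+5).
Ines ∩ Ugo: 06:00-09:35, 09:40-14:15, 15:10-17:20.
Ines ∩ Ugo ∩ Rosa: 06:00-06:50, 09:15-09:35, 09:40-14:15, 15:10-16:40.
Ines ∩ Ugo ∩ Rosa ∩ Farrukh: 06:05-06:50, 11:05-14:15, 15:10-16:40.
Ines ∩ Ugo ∩ Rosa ∩ Farrukh ∩ Sofia: 06:05-06:50, 11:05-13:25, 13:45-14:15, 15:10-15:50, 15:55-16:40.
Those are the intersection windows.

06:05-06:50, 11:05-13:25, 13:45-14:15, 15:10-15:50, 15:55-16:40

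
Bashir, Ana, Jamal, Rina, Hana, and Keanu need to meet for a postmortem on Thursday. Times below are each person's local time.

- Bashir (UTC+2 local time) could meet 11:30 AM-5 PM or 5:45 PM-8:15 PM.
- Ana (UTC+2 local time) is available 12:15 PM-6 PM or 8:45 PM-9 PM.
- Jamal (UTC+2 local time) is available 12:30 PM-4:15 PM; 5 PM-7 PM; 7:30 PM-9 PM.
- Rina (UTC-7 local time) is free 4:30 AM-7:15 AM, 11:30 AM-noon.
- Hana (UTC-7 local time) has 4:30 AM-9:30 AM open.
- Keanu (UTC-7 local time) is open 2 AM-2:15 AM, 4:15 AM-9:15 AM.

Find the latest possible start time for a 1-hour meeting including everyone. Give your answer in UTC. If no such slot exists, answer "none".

Bashir in UTC: 09:30-15:00, 15:45-18:15 (subtract 2h to convert from UTC+2).
Ana in UTC: 10:15-16:00, 18:45-19:00 (subtract 2h to convert from UTC+2).
Jamal in UTC: 10:30-14:15, 15:00-17:00, 17:30-19:00 (subtract 2h to convert from UTC+2).
Rina in UTC: 11:30-14:15, 18:30-19:00 (add 7h to convert from UTC-7).
Hana in UTC: 11:30-16:30 (add 7h to convert from UTC-7).
Keanu in UTC: 09:00-09:15, 11:15-16:15 (add 7h to convert from UTC-7).
Bashir ∩ Ana: 10:15-15:00, 15:45-16:00.
Bashir ∩ Ana ∩ Jamal: 10:30-14:15, 15:45-16:00.
Bashir ∩ Ana ∩ Jamal ∩ Rina: 11:30-14:15.
Bashir ∩ Ana ∩ Jamal ∩ Rina ∩ Hana: 11:30-14:15.
Bashir ∩ Ana ∩ Jamal ∩ Rina ∩ Hana ∩ Keanu: 11:30-14:15.
Those are the intersection windows.
The last common window of at least 60 minutes is 11:30-14:15; a 60-minute meeting can start as late as 13:15 and still end by 14:15.

13:15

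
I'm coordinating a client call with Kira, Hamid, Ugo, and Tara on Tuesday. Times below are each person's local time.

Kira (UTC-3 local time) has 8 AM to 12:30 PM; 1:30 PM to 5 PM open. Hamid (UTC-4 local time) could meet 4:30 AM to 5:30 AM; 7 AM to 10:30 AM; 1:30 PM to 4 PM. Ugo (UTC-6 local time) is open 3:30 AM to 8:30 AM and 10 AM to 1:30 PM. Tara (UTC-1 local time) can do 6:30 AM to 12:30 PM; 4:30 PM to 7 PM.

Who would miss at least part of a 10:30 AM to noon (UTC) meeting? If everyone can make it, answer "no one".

Kira in UTC: 11:00-15:30, 16:30-20:00 (add 3h to convert from UTC-3).
Hamid in UTC: 08:30-09:30, 11:00-14:30, 17:30-20:00 (add 4h to convert from UTC-4).
Ugo in UTC: 09:30-14:30, 16:00-19:30 (add 6h to convert from UTC-6).
Tara in UTC: 07:30-13:30, 17:30-20:00 (add 1h to convert from UTC-1).
Kira: not fully free for 10:30-12:00. Hamid: not fully free for 10:30-12:00. Ugo: free for 10:30-12:00. Tara: free for 10:30-12:00.

Hamid, Kira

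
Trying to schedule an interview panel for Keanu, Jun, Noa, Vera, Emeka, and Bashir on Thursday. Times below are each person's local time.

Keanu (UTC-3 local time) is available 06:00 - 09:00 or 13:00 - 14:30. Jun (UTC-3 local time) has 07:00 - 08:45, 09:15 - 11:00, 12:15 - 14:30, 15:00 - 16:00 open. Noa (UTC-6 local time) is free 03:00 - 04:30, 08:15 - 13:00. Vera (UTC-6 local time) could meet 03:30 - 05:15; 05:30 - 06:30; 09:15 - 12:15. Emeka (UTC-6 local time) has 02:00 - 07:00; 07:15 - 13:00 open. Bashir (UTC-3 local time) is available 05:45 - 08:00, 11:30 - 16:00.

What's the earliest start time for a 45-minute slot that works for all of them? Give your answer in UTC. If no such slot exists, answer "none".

Keanu in UTC: 09:00-12:00, 16:00-17:30 (add 3h to convert from UTC-3).
Jun in UTC: 10:00-11:45, 12:15-14:00, 15:15-17:30, 18:00-19:00 (add 3h to convert from UTC-3).
Noa in UTC: 09:00-10:30, 14:15-19:00 (add 6h to convert from UTC-6).
Vera in UTC: 09:30-11:15, 11:30-12:30, 15:15-18:15 (add 6h to convert from UTC-6).
Emeka in UTC: 08:00-13:00, 13:15-19:00 (add 6h to convert from UTC-6).
Bashir in UTC: 08:45-11:00, 14:30-19:00 (add 3h to convert from UTC-3).
Keanu ∩ Jun: 10:00-11:45, 16:00-17:30.
Keanu ∩ Jun ∩ Noa: 10:00-10:30, 16:00-17:30.
Keanu ∩ Jun ∩ Noa ∩ Vera: 10:00-10:30, 16:00-17:30.
Keanu ∩ Jun ∩ Noa ∩ Vera ∩ Emeka: 10:00-10:30, 16:00-17:30.
Keanu ∩ Jun ∩ Noa ∩ Vera ∩ Emeka ∩ Bashir: 10:00-10:30, 16:00-17:30.
Those are the intersection windows.
The first common window of at least 45 minutes is 16:00-17:30, so the earliest start is 16:00.

16:00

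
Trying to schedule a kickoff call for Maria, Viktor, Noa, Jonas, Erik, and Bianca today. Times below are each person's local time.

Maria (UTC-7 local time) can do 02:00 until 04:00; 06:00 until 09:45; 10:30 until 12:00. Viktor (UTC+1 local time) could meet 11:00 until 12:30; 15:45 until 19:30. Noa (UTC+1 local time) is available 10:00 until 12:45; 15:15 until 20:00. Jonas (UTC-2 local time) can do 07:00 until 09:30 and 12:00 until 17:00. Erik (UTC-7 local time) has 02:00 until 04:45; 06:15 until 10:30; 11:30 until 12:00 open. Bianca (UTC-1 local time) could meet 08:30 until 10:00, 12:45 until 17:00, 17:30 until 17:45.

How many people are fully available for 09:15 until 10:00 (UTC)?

Maria in UTC: 09:00-11:00, 13:00-16:45, 17:30-19:00 (add 7h to convert from UTC-7).
Viktor in UTC: 10:00-11:30, 14:45-18:30 (subtract 1h to convert from UTC+1).
Noa in UTC: 09:00-11:45, 14:15-19:00 (subtract 1h to convert from UTC+1).
Jonas in UTC: 09:00-11:30, 14:00-19:00 (add 2h to convert from UTC-2).
Erik in UTC: 09:00-11:45, 13:15-17:30, 18:30-19:00 (add 7h to convert from UTC-7).
Bianca in UTC: 09:30-11:00, 13:45-18:00, 18:30-18:45 (add 1h to convert from UTC-1).
Maria, Noa, Jonas, and Erik can make the full 09:15-10:00 slot — that's 4.

4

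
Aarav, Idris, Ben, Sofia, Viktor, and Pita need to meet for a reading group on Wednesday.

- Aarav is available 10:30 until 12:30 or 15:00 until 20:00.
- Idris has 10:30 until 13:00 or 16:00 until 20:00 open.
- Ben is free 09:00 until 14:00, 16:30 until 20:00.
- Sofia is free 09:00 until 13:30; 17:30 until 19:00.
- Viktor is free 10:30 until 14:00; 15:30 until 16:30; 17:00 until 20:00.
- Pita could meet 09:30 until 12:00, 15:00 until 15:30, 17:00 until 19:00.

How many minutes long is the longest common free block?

Aarav ∩ Idris: 10:30-12:30, 16:00-20:00.
Aarav ∩ Idris ∩ Ben: 10:30-12:30, 16:30-20:00.
Aarav ∩ Idris ∩ Ben ∩ Sofia: 10:30-12:30, 17:30-19:00.
Aarav ∩ Idris ∩ Ben ∩ Sofia ∩ Viktor: 10:30-12:30, 17:30-19:00.
Aarav ∩ Idris ∩ Ben ∩ Sofia ∩ Viktor ∩ Pita: 10:30-12:00, 17:30-19:00.
Those are the intersection windows.
The longest is 10:30-12:00 at 90 minutes.

90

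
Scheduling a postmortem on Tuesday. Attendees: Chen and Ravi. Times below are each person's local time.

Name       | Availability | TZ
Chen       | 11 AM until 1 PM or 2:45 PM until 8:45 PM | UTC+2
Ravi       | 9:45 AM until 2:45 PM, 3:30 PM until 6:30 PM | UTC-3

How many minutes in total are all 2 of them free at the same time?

Chen in UTC: 09:00-11:00, 12:45-18:45 (subtract 2h to convert from UTC+2).
Ravi in UTC: 12:45-17:45, 18:30-21:30 (add 3h to convert from UTC-3).
Chen ∩ Ravi: 12:45-17:45, 18:30-18:45.
Summing the common windows: 300 + 15 = 315 minutes.

315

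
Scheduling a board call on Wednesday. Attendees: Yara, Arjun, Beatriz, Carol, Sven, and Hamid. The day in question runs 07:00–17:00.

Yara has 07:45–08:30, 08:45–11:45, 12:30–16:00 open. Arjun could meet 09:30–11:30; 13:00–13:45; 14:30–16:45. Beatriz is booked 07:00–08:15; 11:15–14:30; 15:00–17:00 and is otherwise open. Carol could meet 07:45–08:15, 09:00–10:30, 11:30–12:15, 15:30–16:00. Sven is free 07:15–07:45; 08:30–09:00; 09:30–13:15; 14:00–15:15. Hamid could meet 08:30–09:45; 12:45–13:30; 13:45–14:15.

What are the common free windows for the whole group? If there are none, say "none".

09:30-09:45

Yara free: 07:45-08:30, 08:45-11:45, 12:30-16:00.
Arjun free: 09:30-11:30, 13:00-13:45, 14:30-16:45.
Beatriz free: 08:15-11:15, 14:30-15:00 (invert busy blocks within the working day).
Carol free: 07:45-08:15, 09:00-10:30, 11:30-12:15, 15:30-16:00.
Sven free: 07:15-07:45, 08:30-09:00, 09:30-13:15, 14:00-15:15.
Hamid free: 08:30-09:45, 12:45-13:30, 13:45-14:15.
Yara ∩ Arjun: 09:30-11:30, 13:00-13:45, 14:30-16:00.
Yara ∩ Arjun ∩ Beatriz: 09:30-11:15, 14:30-15:00.
Yara ∩ Arjun ∩ Beatriz ∩ Carol: 09:30-10:30.
Yara ∩ Arjun ∩ Beatriz ∩ Carol ∩ Sven: 09:30-10:30.
Yara ∩ Arjun ∩ Beatriz ∩ Carol ∩ Sven ∩ Hamid: 09:30-09:45.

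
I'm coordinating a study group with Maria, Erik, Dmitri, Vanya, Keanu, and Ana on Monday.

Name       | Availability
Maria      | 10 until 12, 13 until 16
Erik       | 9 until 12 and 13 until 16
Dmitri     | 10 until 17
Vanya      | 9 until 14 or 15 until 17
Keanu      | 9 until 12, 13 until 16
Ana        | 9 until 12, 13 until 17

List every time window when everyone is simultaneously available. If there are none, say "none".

10:00-12:00, 13:00-14:00, 15:00-16:00

Maria ∩ Erik: 10:00-12:00, 13:00-16:00.
Maria ∩ Erik ∩ Dmitri: 10:00-12:00, 13:00-16:00.
Maria ∩ Erik ∩ Dmitri ∩ Vanya: 10:00-12:00, 13:00-14:00, 15:00-16:00.
Maria ∩ Erik ∩ Dmitri ∩ Vanya ∩ Keanu: 10:00-12:00, 13:00-14:00, 15:00-16:00.
Maria ∩ Erik ∩ Dmitri ∩ Vanya ∩ Keanu ∩ Ana: 10:00-12:00, 13:00-14:00, 15:00-16:00.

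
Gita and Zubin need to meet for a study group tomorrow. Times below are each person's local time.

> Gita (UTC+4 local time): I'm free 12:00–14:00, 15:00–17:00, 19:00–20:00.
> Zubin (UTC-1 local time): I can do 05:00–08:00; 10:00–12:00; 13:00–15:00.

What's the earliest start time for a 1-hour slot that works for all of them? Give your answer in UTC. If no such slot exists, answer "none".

Gita in UTC: 08:00-10:00, 11:00-13:00, 15:00-16:00 (subtract 4h to convert from UTC+4).
Zubin in UTC: 06:00-09:00, 11:00-13:00, 14:00-16:00 (add 1h to convert from UTC-1).
Gita ∩ Zubin: 08:00-09:00, 11:00-13:00, 15:00-16:00.
The first common window of at least 60 minutes is 08:00-09:00, so the earliest start is 08:00.

08:00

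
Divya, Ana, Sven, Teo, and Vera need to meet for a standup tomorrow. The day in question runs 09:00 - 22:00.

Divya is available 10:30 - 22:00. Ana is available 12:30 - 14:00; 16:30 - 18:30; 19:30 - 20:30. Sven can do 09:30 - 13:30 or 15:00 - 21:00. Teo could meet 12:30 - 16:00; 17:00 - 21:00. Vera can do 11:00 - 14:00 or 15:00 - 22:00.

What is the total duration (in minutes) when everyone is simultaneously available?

210

Divya ∩ Ana: 12:30-14:00, 16:30-18:30, 19:30-20:30.
Divya ∩ Ana ∩ Sven: 12:30-13:30, 16:30-18:30, 19:30-20:30.
Divya ∩ Ana ∩ Sven ∩ Teo: 12:30-13:30, 17:00-18:30, 19:30-20:30.
Divya ∩ Ana ∩ Sven ∩ Teo ∩ Vera: 12:30-13:30, 17:00-18:30, 19:30-20:30.
So the common availability across everyone is 12:30-13:30, 17:00-18:30, 19:30-20:30.
Summing the common windows: 60 + 90 + 60 = 210 minutes.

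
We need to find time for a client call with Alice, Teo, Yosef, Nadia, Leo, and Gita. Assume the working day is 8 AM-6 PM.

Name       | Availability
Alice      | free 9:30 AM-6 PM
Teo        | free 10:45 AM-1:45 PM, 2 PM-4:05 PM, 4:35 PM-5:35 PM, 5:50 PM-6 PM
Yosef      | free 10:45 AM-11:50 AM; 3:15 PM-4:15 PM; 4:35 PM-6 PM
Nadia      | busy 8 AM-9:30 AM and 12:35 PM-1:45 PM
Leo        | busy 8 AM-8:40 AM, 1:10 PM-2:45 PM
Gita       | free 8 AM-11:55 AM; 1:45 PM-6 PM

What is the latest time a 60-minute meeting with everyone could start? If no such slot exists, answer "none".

Alice free: 09:30-18:00.
Teo free: 10:45-13:45, 14:00-16:05, 16:35-17:35, 17:50-18:00.
Yosef free: 10:45-11:50, 15:15-16:15, 16:35-18:00.
Nadia free: 09:30-12:35, 13:45-18:00 (invert busy blocks within the working day).
Leo free: 08:40-13:10, 14:45-18:00 (invert busy blocks within the working day).
Gita free: 08:00-11:55, 13:45-18:00.
Alice ∩ Teo: 10:45-13:45, 14:00-16:05, 16:35-17:35, 17:50-18:00.
Alice ∩ Teo ∩ Yosef: 10:45-11:50, 15:15-16:05, 16:35-17:35, 17:50-18:00.
Alice ∩ Teo ∩ Yosef ∩ Nadia: 10:45-11:50, 15:15-16:05, 16:35-17:35, 17:50-18:00.
Alice ∩ Teo ∩ Yosef ∩ Nadia ∩ Leo: 10:45-11:50, 15:15-16:05, 16:35-17:35, 17:50-18:00.
Alice ∩ Teo ∩ Yosef ∩ Nadia ∩ Leo ∩ Gita: 10:45-11:50, 15:15-16:05, 16:35-17:35, 17:50-18:00.
The last common window of at least 60 minutes is 16:35-17:35; a 60-minute meeting can start as late as 16:35 and still end by 17:35.

16:35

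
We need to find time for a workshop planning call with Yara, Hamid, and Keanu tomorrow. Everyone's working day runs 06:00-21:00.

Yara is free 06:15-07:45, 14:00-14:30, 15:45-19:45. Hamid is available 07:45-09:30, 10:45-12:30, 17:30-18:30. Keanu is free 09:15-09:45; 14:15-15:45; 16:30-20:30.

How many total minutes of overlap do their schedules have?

60

Yara ∩ Hamid: 17:30-18:30.
Yara ∩ Hamid ∩ Keanu: 17:30-18:30.
So the common availability across everyone is 17:30-18:30.
That's a single block of 60 minutes.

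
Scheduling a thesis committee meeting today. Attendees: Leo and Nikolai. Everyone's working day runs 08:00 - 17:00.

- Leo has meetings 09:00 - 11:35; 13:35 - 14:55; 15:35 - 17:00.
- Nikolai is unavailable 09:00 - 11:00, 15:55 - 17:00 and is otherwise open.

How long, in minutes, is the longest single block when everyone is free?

Leo free: 08:00-09:00, 11:35-13:35, 14:55-15:35 (invert busy blocks within the working day).
Nikolai free: 08:00-09:00, 11:00-15:55 (invert busy blocks within the working day).
Leo ∩ Nikolai: 08:00-09:00, 11:35-13:35, 14:55-15:35.
So the common availability across everyone is 08:00-09:00, 11:35-13:35, 14:55-15:35.
The longest is 11:35-13:35 at 120 minutes.

120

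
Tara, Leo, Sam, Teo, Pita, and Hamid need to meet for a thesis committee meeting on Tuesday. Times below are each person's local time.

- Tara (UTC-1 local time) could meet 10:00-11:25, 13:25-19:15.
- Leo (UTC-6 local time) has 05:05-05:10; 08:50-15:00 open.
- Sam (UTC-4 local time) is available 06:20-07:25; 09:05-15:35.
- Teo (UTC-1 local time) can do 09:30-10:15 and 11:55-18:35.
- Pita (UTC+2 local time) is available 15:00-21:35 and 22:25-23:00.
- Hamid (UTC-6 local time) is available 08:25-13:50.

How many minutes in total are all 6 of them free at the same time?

285

Tara in UTC: 11:00-12:25, 14:25-20:15 (add 1h to convert from UTC-1).
Leo in UTC: 11:05-11:10, 14:50-21:00 (add 6h to convert from UTC-6).
Sam in UTC: 10:20-11:25, 13:05-19:35 (add 4h to convert from UTC-4).
Teo in UTC: 10:30-11:15, 12:55-19:35 (add 1h to convert from UTC-1).
Pita in UTC: 13:00-19:35, 20:25-21:00 (subtract 2h to convert from UTC+2).
Hamid in UTC: 14:25-19:50 (add 6h to convert from UTC-6).
Tara ∩ Leo: 11:05-11:10, 14:50-20:15.
Tara ∩ Leo ∩ Sam: 11:05-11:10, 14:50-19:35.
Tara ∩ Leo ∩ Sam ∩ Teo: 11:05-11:10, 14:50-19:35.
Tara ∩ Leo ∩ Sam ∩ Teo ∩ Pita: 14:50-19:35.
Tara ∩ Leo ∩ Sam ∩ Teo ∩ Pita ∩ Hamid: 14:50-19:35.
That's a single block of 285 minutes.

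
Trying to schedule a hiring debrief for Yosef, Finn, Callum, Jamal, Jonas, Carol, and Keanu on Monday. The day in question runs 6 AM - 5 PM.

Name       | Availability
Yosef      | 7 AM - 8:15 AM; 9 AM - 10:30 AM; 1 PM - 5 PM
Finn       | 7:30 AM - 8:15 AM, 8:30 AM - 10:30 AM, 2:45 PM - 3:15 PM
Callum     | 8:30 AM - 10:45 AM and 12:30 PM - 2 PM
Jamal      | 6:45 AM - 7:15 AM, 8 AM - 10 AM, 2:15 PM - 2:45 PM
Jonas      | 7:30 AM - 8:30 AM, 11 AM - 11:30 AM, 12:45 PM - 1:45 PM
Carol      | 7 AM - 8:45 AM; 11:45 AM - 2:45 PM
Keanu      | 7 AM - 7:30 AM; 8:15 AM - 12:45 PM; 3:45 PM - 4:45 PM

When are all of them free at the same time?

none

Yosef ∩ Finn: 07:30-08:15, 09:00-10:30, 14:45-15:15.
Yosef ∩ Finn ∩ Callum: 09:00-10:30.
Yosef ∩ Finn ∩ Callum ∩ Jamal: 09:00-10:00.
Yosef ∩ Finn ∩ Callum ∩ Jamal ∩ Jonas: ∅.
Yosef ∩ Finn ∩ Callum ∩ Jamal ∩ Jonas ∩ Carol: ∅.
Yosef ∩ Finn ∩ Callum ∩ Jamal ∩ Jonas ∩ Carol ∩ Keanu: ∅.
There is no time when everyone is free.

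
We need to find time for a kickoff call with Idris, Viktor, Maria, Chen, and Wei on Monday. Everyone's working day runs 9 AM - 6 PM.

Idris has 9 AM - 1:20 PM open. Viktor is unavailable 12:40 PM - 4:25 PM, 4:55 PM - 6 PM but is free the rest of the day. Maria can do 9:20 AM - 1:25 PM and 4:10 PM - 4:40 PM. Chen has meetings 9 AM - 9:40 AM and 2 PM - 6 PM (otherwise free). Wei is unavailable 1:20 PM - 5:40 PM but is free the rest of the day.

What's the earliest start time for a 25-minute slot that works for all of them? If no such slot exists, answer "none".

09:40

Idris free: 09:00-13:20.
Viktor free: 09:00-12:40, 16:25-16:55 (invert busy blocks within the working day).
Maria free: 09:20-13:25, 16:10-16:40.
Chen free: 09:40-14:00 (invert busy blocks within the working day).
Wei free: 09:00-13:20, 17:40-18:00 (invert busy blocks within the working day).
Idris ∩ Viktor: 09:00-12:40.
Idris ∩ Viktor ∩ Maria: 09:20-12:40.
Idris ∩ Viktor ∩ Maria ∩ Chen: 09:40-12:40.
Idris ∩ Viktor ∩ Maria ∩ Chen ∩ Wei: 09:40-12:40.
The first common window of at least 25 minutes is 09:40-12:40, so the earliest start is 09:40.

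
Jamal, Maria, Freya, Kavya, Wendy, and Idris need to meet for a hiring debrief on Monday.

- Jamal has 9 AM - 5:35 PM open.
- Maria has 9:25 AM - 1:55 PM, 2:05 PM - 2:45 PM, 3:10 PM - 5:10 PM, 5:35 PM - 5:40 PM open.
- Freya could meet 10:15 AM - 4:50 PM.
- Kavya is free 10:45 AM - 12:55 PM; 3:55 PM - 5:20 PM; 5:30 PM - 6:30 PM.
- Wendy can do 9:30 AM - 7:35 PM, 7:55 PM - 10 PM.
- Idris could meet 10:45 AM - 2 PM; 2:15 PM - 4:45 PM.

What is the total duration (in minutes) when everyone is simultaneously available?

180

Jamal ∩ Maria: 09:25-13:55, 14:05-14:45, 15:10-17:10.
Jamal ∩ Maria ∩ Freya: 10:15-13:55, 14:05-14:45, 15:10-16:50.
Jamal ∩ Maria ∩ Freya ∩ Kavya: 10:45-12:55, 15:55-16:50.
Jamal ∩ Maria ∩ Freya ∩ Kavya ∩ Wendy: 10:45-12:55, 15:55-16:50.
Jamal ∩ Maria ∩ Freya ∩ Kavya ∩ Wendy ∩ Idris: 10:45-12:55, 15:55-16:45.
Summing the common windows: 130 + 50 = 180 minutes.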